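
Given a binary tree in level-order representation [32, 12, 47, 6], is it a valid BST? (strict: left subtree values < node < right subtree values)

Level-order array: [32, 12, 47, 6]
Validate using subtree bounds (lo, hi): at each node, require lo < value < hi,
then recurse left with hi=value and right with lo=value.
Preorder trace (stopping at first violation):
  at node 32 with bounds (-inf, +inf): OK
  at node 12 with bounds (-inf, 32): OK
  at node 6 with bounds (-inf, 12): OK
  at node 47 with bounds (32, +inf): OK
No violation found at any node.
Result: Valid BST


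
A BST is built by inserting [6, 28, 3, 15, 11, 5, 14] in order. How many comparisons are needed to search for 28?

Search path for 28: 6 -> 28
Found: True
Comparisons: 2


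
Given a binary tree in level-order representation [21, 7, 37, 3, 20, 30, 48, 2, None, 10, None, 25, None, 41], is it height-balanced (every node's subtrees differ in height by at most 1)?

Tree (level-order array): [21, 7, 37, 3, 20, 30, 48, 2, None, 10, None, 25, None, 41]
Definition: a tree is height-balanced if, at every node, |h(left) - h(right)| <= 1 (empty subtree has height -1).
Bottom-up per-node check:
  node 2: h_left=-1, h_right=-1, diff=0 [OK], height=0
  node 3: h_left=0, h_right=-1, diff=1 [OK], height=1
  node 10: h_left=-1, h_right=-1, diff=0 [OK], height=0
  node 20: h_left=0, h_right=-1, diff=1 [OK], height=1
  node 7: h_left=1, h_right=1, diff=0 [OK], height=2
  node 25: h_left=-1, h_right=-1, diff=0 [OK], height=0
  node 30: h_left=0, h_right=-1, diff=1 [OK], height=1
  node 41: h_left=-1, h_right=-1, diff=0 [OK], height=0
  node 48: h_left=0, h_right=-1, diff=1 [OK], height=1
  node 37: h_left=1, h_right=1, diff=0 [OK], height=2
  node 21: h_left=2, h_right=2, diff=0 [OK], height=3
All nodes satisfy the balance condition.
Result: Balanced


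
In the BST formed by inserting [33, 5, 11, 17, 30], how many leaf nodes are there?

Tree built from: [33, 5, 11, 17, 30]
Tree (level-order array): [33, 5, None, None, 11, None, 17, None, 30]
Rule: A leaf has 0 children.
Per-node child counts:
  node 33: 1 child(ren)
  node 5: 1 child(ren)
  node 11: 1 child(ren)
  node 17: 1 child(ren)
  node 30: 0 child(ren)
Matching nodes: [30]
Count of leaf nodes: 1


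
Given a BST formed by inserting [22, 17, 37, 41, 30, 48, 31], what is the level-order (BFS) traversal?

Tree insertion order: [22, 17, 37, 41, 30, 48, 31]
Tree (level-order array): [22, 17, 37, None, None, 30, 41, None, 31, None, 48]
BFS from the root, enqueuing left then right child of each popped node:
  queue [22] -> pop 22, enqueue [17, 37], visited so far: [22]
  queue [17, 37] -> pop 17, enqueue [none], visited so far: [22, 17]
  queue [37] -> pop 37, enqueue [30, 41], visited so far: [22, 17, 37]
  queue [30, 41] -> pop 30, enqueue [31], visited so far: [22, 17, 37, 30]
  queue [41, 31] -> pop 41, enqueue [48], visited so far: [22, 17, 37, 30, 41]
  queue [31, 48] -> pop 31, enqueue [none], visited so far: [22, 17, 37, 30, 41, 31]
  queue [48] -> pop 48, enqueue [none], visited so far: [22, 17, 37, 30, 41, 31, 48]
Result: [22, 17, 37, 30, 41, 31, 48]


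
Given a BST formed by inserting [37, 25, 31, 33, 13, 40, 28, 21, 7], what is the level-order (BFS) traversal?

Tree insertion order: [37, 25, 31, 33, 13, 40, 28, 21, 7]
Tree (level-order array): [37, 25, 40, 13, 31, None, None, 7, 21, 28, 33]
BFS from the root, enqueuing left then right child of each popped node:
  queue [37] -> pop 37, enqueue [25, 40], visited so far: [37]
  queue [25, 40] -> pop 25, enqueue [13, 31], visited so far: [37, 25]
  queue [40, 13, 31] -> pop 40, enqueue [none], visited so far: [37, 25, 40]
  queue [13, 31] -> pop 13, enqueue [7, 21], visited so far: [37, 25, 40, 13]
  queue [31, 7, 21] -> pop 31, enqueue [28, 33], visited so far: [37, 25, 40, 13, 31]
  queue [7, 21, 28, 33] -> pop 7, enqueue [none], visited so far: [37, 25, 40, 13, 31, 7]
  queue [21, 28, 33] -> pop 21, enqueue [none], visited so far: [37, 25, 40, 13, 31, 7, 21]
  queue [28, 33] -> pop 28, enqueue [none], visited so far: [37, 25, 40, 13, 31, 7, 21, 28]
  queue [33] -> pop 33, enqueue [none], visited so far: [37, 25, 40, 13, 31, 7, 21, 28, 33]
Result: [37, 25, 40, 13, 31, 7, 21, 28, 33]


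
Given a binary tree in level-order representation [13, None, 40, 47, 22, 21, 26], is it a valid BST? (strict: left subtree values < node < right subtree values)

Level-order array: [13, None, 40, 47, 22, 21, 26]
Validate using subtree bounds (lo, hi): at each node, require lo < value < hi,
then recurse left with hi=value and right with lo=value.
Preorder trace (stopping at first violation):
  at node 13 with bounds (-inf, +inf): OK
  at node 40 with bounds (13, +inf): OK
  at node 47 with bounds (13, 40): VIOLATION
Node 47 violates its bound: not (13 < 47 < 40).
Result: Not a valid BST


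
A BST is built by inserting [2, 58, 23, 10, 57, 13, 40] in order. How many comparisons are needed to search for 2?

Search path for 2: 2
Found: True
Comparisons: 1


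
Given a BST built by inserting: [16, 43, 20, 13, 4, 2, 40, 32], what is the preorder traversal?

Tree insertion order: [16, 43, 20, 13, 4, 2, 40, 32]
Tree (level-order array): [16, 13, 43, 4, None, 20, None, 2, None, None, 40, None, None, 32]
Preorder traversal: [16, 13, 4, 2, 43, 20, 40, 32]


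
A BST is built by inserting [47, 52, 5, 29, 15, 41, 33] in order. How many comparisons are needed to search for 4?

Search path for 4: 47 -> 5
Found: False
Comparisons: 2


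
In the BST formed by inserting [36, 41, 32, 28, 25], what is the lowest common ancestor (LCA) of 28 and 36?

Tree insertion order: [36, 41, 32, 28, 25]
Tree (level-order array): [36, 32, 41, 28, None, None, None, 25]
In a BST, the LCA of p=28, q=36 is the first node v on the
root-to-leaf path with p <= v <= q (go left if both < v, right if both > v).
Walk from root:
  at 36: 28 <= 36 <= 36, this is the LCA
LCA = 36


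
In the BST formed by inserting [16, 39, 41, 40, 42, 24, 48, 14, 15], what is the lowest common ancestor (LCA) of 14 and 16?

Tree insertion order: [16, 39, 41, 40, 42, 24, 48, 14, 15]
Tree (level-order array): [16, 14, 39, None, 15, 24, 41, None, None, None, None, 40, 42, None, None, None, 48]
In a BST, the LCA of p=14, q=16 is the first node v on the
root-to-leaf path with p <= v <= q (go left if both < v, right if both > v).
Walk from root:
  at 16: 14 <= 16 <= 16, this is the LCA
LCA = 16


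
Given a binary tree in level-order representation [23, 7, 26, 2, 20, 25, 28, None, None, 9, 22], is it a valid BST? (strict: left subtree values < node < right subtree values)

Level-order array: [23, 7, 26, 2, 20, 25, 28, None, None, 9, 22]
Validate using subtree bounds (lo, hi): at each node, require lo < value < hi,
then recurse left with hi=value and right with lo=value.
Preorder trace (stopping at first violation):
  at node 23 with bounds (-inf, +inf): OK
  at node 7 with bounds (-inf, 23): OK
  at node 2 with bounds (-inf, 7): OK
  at node 20 with bounds (7, 23): OK
  at node 9 with bounds (7, 20): OK
  at node 22 with bounds (20, 23): OK
  at node 26 with bounds (23, +inf): OK
  at node 25 with bounds (23, 26): OK
  at node 28 with bounds (26, +inf): OK
No violation found at any node.
Result: Valid BST


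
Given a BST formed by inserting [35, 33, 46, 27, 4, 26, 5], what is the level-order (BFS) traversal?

Tree insertion order: [35, 33, 46, 27, 4, 26, 5]
Tree (level-order array): [35, 33, 46, 27, None, None, None, 4, None, None, 26, 5]
BFS from the root, enqueuing left then right child of each popped node:
  queue [35] -> pop 35, enqueue [33, 46], visited so far: [35]
  queue [33, 46] -> pop 33, enqueue [27], visited so far: [35, 33]
  queue [46, 27] -> pop 46, enqueue [none], visited so far: [35, 33, 46]
  queue [27] -> pop 27, enqueue [4], visited so far: [35, 33, 46, 27]
  queue [4] -> pop 4, enqueue [26], visited so far: [35, 33, 46, 27, 4]
  queue [26] -> pop 26, enqueue [5], visited so far: [35, 33, 46, 27, 4, 26]
  queue [5] -> pop 5, enqueue [none], visited so far: [35, 33, 46, 27, 4, 26, 5]
Result: [35, 33, 46, 27, 4, 26, 5]


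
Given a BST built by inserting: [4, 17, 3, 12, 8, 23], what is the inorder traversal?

Tree insertion order: [4, 17, 3, 12, 8, 23]
Tree (level-order array): [4, 3, 17, None, None, 12, 23, 8]
Inorder traversal: [3, 4, 8, 12, 17, 23]


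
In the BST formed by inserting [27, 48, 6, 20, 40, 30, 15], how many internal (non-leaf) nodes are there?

Tree built from: [27, 48, 6, 20, 40, 30, 15]
Tree (level-order array): [27, 6, 48, None, 20, 40, None, 15, None, 30]
Rule: An internal node has at least one child.
Per-node child counts:
  node 27: 2 child(ren)
  node 6: 1 child(ren)
  node 20: 1 child(ren)
  node 15: 0 child(ren)
  node 48: 1 child(ren)
  node 40: 1 child(ren)
  node 30: 0 child(ren)
Matching nodes: [27, 6, 20, 48, 40]
Count of internal (non-leaf) nodes: 5


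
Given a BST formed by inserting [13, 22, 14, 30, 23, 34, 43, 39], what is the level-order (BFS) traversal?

Tree insertion order: [13, 22, 14, 30, 23, 34, 43, 39]
Tree (level-order array): [13, None, 22, 14, 30, None, None, 23, 34, None, None, None, 43, 39]
BFS from the root, enqueuing left then right child of each popped node:
  queue [13] -> pop 13, enqueue [22], visited so far: [13]
  queue [22] -> pop 22, enqueue [14, 30], visited so far: [13, 22]
  queue [14, 30] -> pop 14, enqueue [none], visited so far: [13, 22, 14]
  queue [30] -> pop 30, enqueue [23, 34], visited so far: [13, 22, 14, 30]
  queue [23, 34] -> pop 23, enqueue [none], visited so far: [13, 22, 14, 30, 23]
  queue [34] -> pop 34, enqueue [43], visited so far: [13, 22, 14, 30, 23, 34]
  queue [43] -> pop 43, enqueue [39], visited so far: [13, 22, 14, 30, 23, 34, 43]
  queue [39] -> pop 39, enqueue [none], visited so far: [13, 22, 14, 30, 23, 34, 43, 39]
Result: [13, 22, 14, 30, 23, 34, 43, 39]


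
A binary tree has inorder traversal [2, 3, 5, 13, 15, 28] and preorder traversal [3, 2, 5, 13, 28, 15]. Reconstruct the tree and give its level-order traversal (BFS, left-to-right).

Inorder:  [2, 3, 5, 13, 15, 28]
Preorder: [3, 2, 5, 13, 28, 15]
Algorithm: preorder visits root first, so consume preorder in order;
for each root, split the current inorder slice at that value into
left-subtree inorder and right-subtree inorder, then recurse.
Recursive splits:
  root=3; inorder splits into left=[2], right=[5, 13, 15, 28]
  root=2; inorder splits into left=[], right=[]
  root=5; inorder splits into left=[], right=[13, 15, 28]
  root=13; inorder splits into left=[], right=[15, 28]
  root=28; inorder splits into left=[15], right=[]
  root=15; inorder splits into left=[], right=[]
Reconstructed level-order: [3, 2, 5, 13, 28, 15]


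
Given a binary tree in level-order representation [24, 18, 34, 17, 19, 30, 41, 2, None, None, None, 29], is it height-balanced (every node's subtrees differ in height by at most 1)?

Tree (level-order array): [24, 18, 34, 17, 19, 30, 41, 2, None, None, None, 29]
Definition: a tree is height-balanced if, at every node, |h(left) - h(right)| <= 1 (empty subtree has height -1).
Bottom-up per-node check:
  node 2: h_left=-1, h_right=-1, diff=0 [OK], height=0
  node 17: h_left=0, h_right=-1, diff=1 [OK], height=1
  node 19: h_left=-1, h_right=-1, diff=0 [OK], height=0
  node 18: h_left=1, h_right=0, diff=1 [OK], height=2
  node 29: h_left=-1, h_right=-1, diff=0 [OK], height=0
  node 30: h_left=0, h_right=-1, diff=1 [OK], height=1
  node 41: h_left=-1, h_right=-1, diff=0 [OK], height=0
  node 34: h_left=1, h_right=0, diff=1 [OK], height=2
  node 24: h_left=2, h_right=2, diff=0 [OK], height=3
All nodes satisfy the balance condition.
Result: Balanced


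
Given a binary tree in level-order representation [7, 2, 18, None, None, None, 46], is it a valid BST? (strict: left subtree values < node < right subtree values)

Level-order array: [7, 2, 18, None, None, None, 46]
Validate using subtree bounds (lo, hi): at each node, require lo < value < hi,
then recurse left with hi=value and right with lo=value.
Preorder trace (stopping at first violation):
  at node 7 with bounds (-inf, +inf): OK
  at node 2 with bounds (-inf, 7): OK
  at node 18 with bounds (7, +inf): OK
  at node 46 with bounds (18, +inf): OK
No violation found at any node.
Result: Valid BST


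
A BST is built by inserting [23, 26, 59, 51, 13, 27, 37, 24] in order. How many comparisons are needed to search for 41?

Search path for 41: 23 -> 26 -> 59 -> 51 -> 27 -> 37
Found: False
Comparisons: 6


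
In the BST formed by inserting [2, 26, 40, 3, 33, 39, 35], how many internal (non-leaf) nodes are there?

Tree built from: [2, 26, 40, 3, 33, 39, 35]
Tree (level-order array): [2, None, 26, 3, 40, None, None, 33, None, None, 39, 35]
Rule: An internal node has at least one child.
Per-node child counts:
  node 2: 1 child(ren)
  node 26: 2 child(ren)
  node 3: 0 child(ren)
  node 40: 1 child(ren)
  node 33: 1 child(ren)
  node 39: 1 child(ren)
  node 35: 0 child(ren)
Matching nodes: [2, 26, 40, 33, 39]
Count of internal (non-leaf) nodes: 5


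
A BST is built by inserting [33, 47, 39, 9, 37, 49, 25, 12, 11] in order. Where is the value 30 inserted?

Starting tree (level order): [33, 9, 47, None, 25, 39, 49, 12, None, 37, None, None, None, 11]
Insertion path: 33 -> 9 -> 25
Result: insert 30 as right child of 25
Final tree (level order): [33, 9, 47, None, 25, 39, 49, 12, 30, 37, None, None, None, 11]


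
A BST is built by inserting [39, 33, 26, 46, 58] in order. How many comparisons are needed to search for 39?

Search path for 39: 39
Found: True
Comparisons: 1


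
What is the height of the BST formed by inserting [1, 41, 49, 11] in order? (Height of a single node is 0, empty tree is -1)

Insertion order: [1, 41, 49, 11]
Tree (level-order array): [1, None, 41, 11, 49]
Compute height bottom-up (empty subtree = -1):
  height(11) = 1 + max(-1, -1) = 0
  height(49) = 1 + max(-1, -1) = 0
  height(41) = 1 + max(0, 0) = 1
  height(1) = 1 + max(-1, 1) = 2
Height = 2


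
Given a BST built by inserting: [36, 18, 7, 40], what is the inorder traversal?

Tree insertion order: [36, 18, 7, 40]
Tree (level-order array): [36, 18, 40, 7]
Inorder traversal: [7, 18, 36, 40]


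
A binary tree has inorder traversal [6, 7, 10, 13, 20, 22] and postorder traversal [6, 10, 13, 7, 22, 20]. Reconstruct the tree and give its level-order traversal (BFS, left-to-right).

Inorder:   [6, 7, 10, 13, 20, 22]
Postorder: [6, 10, 13, 7, 22, 20]
Algorithm: postorder visits root last, so walk postorder right-to-left;
each value is the root of the current inorder slice — split it at that
value, recurse on the right subtree first, then the left.
Recursive splits:
  root=20; inorder splits into left=[6, 7, 10, 13], right=[22]
  root=22; inorder splits into left=[], right=[]
  root=7; inorder splits into left=[6], right=[10, 13]
  root=13; inorder splits into left=[10], right=[]
  root=10; inorder splits into left=[], right=[]
  root=6; inorder splits into left=[], right=[]
Reconstructed level-order: [20, 7, 22, 6, 13, 10]


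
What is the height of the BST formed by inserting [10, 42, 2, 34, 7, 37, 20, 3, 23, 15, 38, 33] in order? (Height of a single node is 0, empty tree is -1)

Insertion order: [10, 42, 2, 34, 7, 37, 20, 3, 23, 15, 38, 33]
Tree (level-order array): [10, 2, 42, None, 7, 34, None, 3, None, 20, 37, None, None, 15, 23, None, 38, None, None, None, 33]
Compute height bottom-up (empty subtree = -1):
  height(3) = 1 + max(-1, -1) = 0
  height(7) = 1 + max(0, -1) = 1
  height(2) = 1 + max(-1, 1) = 2
  height(15) = 1 + max(-1, -1) = 0
  height(33) = 1 + max(-1, -1) = 0
  height(23) = 1 + max(-1, 0) = 1
  height(20) = 1 + max(0, 1) = 2
  height(38) = 1 + max(-1, -1) = 0
  height(37) = 1 + max(-1, 0) = 1
  height(34) = 1 + max(2, 1) = 3
  height(42) = 1 + max(3, -1) = 4
  height(10) = 1 + max(2, 4) = 5
Height = 5


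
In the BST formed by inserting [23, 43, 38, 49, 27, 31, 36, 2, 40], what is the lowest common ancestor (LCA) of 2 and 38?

Tree insertion order: [23, 43, 38, 49, 27, 31, 36, 2, 40]
Tree (level-order array): [23, 2, 43, None, None, 38, 49, 27, 40, None, None, None, 31, None, None, None, 36]
In a BST, the LCA of p=2, q=38 is the first node v on the
root-to-leaf path with p <= v <= q (go left if both < v, right if both > v).
Walk from root:
  at 23: 2 <= 23 <= 38, this is the LCA
LCA = 23


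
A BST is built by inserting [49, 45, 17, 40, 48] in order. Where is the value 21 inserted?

Starting tree (level order): [49, 45, None, 17, 48, None, 40]
Insertion path: 49 -> 45 -> 17 -> 40
Result: insert 21 as left child of 40
Final tree (level order): [49, 45, None, 17, 48, None, 40, None, None, 21]


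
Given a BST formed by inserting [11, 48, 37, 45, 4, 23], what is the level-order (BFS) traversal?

Tree insertion order: [11, 48, 37, 45, 4, 23]
Tree (level-order array): [11, 4, 48, None, None, 37, None, 23, 45]
BFS from the root, enqueuing left then right child of each popped node:
  queue [11] -> pop 11, enqueue [4, 48], visited so far: [11]
  queue [4, 48] -> pop 4, enqueue [none], visited so far: [11, 4]
  queue [48] -> pop 48, enqueue [37], visited so far: [11, 4, 48]
  queue [37] -> pop 37, enqueue [23, 45], visited so far: [11, 4, 48, 37]
  queue [23, 45] -> pop 23, enqueue [none], visited so far: [11, 4, 48, 37, 23]
  queue [45] -> pop 45, enqueue [none], visited so far: [11, 4, 48, 37, 23, 45]
Result: [11, 4, 48, 37, 23, 45]


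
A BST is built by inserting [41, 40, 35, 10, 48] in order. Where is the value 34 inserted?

Starting tree (level order): [41, 40, 48, 35, None, None, None, 10]
Insertion path: 41 -> 40 -> 35 -> 10
Result: insert 34 as right child of 10
Final tree (level order): [41, 40, 48, 35, None, None, None, 10, None, None, 34]


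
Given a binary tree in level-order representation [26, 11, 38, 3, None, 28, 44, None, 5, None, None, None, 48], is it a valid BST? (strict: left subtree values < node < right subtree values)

Level-order array: [26, 11, 38, 3, None, 28, 44, None, 5, None, None, None, 48]
Validate using subtree bounds (lo, hi): at each node, require lo < value < hi,
then recurse left with hi=value and right with lo=value.
Preorder trace (stopping at first violation):
  at node 26 with bounds (-inf, +inf): OK
  at node 11 with bounds (-inf, 26): OK
  at node 3 with bounds (-inf, 11): OK
  at node 5 with bounds (3, 11): OK
  at node 38 with bounds (26, +inf): OK
  at node 28 with bounds (26, 38): OK
  at node 44 with bounds (38, +inf): OK
  at node 48 with bounds (44, +inf): OK
No violation found at any node.
Result: Valid BST


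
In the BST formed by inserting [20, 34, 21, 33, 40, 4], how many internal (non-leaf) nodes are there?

Tree built from: [20, 34, 21, 33, 40, 4]
Tree (level-order array): [20, 4, 34, None, None, 21, 40, None, 33]
Rule: An internal node has at least one child.
Per-node child counts:
  node 20: 2 child(ren)
  node 4: 0 child(ren)
  node 34: 2 child(ren)
  node 21: 1 child(ren)
  node 33: 0 child(ren)
  node 40: 0 child(ren)
Matching nodes: [20, 34, 21]
Count of internal (non-leaf) nodes: 3


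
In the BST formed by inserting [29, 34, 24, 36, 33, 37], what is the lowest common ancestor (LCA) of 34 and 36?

Tree insertion order: [29, 34, 24, 36, 33, 37]
Tree (level-order array): [29, 24, 34, None, None, 33, 36, None, None, None, 37]
In a BST, the LCA of p=34, q=36 is the first node v on the
root-to-leaf path with p <= v <= q (go left if both < v, right if both > v).
Walk from root:
  at 29: both 34 and 36 > 29, go right
  at 34: 34 <= 34 <= 36, this is the LCA
LCA = 34


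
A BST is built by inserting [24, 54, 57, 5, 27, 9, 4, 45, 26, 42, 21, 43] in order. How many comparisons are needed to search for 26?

Search path for 26: 24 -> 54 -> 27 -> 26
Found: True
Comparisons: 4


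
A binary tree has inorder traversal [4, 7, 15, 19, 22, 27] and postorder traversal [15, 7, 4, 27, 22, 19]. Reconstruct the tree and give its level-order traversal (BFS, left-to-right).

Inorder:   [4, 7, 15, 19, 22, 27]
Postorder: [15, 7, 4, 27, 22, 19]
Algorithm: postorder visits root last, so walk postorder right-to-left;
each value is the root of the current inorder slice — split it at that
value, recurse on the right subtree first, then the left.
Recursive splits:
  root=19; inorder splits into left=[4, 7, 15], right=[22, 27]
  root=22; inorder splits into left=[], right=[27]
  root=27; inorder splits into left=[], right=[]
  root=4; inorder splits into left=[], right=[7, 15]
  root=7; inorder splits into left=[], right=[15]
  root=15; inorder splits into left=[], right=[]
Reconstructed level-order: [19, 4, 22, 7, 27, 15]


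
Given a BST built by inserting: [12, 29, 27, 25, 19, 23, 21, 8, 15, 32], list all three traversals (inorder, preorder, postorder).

Tree insertion order: [12, 29, 27, 25, 19, 23, 21, 8, 15, 32]
Tree (level-order array): [12, 8, 29, None, None, 27, 32, 25, None, None, None, 19, None, 15, 23, None, None, 21]
Inorder (L, root, R): [8, 12, 15, 19, 21, 23, 25, 27, 29, 32]
Preorder (root, L, R): [12, 8, 29, 27, 25, 19, 15, 23, 21, 32]
Postorder (L, R, root): [8, 15, 21, 23, 19, 25, 27, 32, 29, 12]


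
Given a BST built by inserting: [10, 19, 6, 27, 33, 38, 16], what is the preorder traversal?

Tree insertion order: [10, 19, 6, 27, 33, 38, 16]
Tree (level-order array): [10, 6, 19, None, None, 16, 27, None, None, None, 33, None, 38]
Preorder traversal: [10, 6, 19, 16, 27, 33, 38]


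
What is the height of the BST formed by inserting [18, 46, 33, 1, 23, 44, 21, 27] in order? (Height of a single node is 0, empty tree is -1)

Insertion order: [18, 46, 33, 1, 23, 44, 21, 27]
Tree (level-order array): [18, 1, 46, None, None, 33, None, 23, 44, 21, 27]
Compute height bottom-up (empty subtree = -1):
  height(1) = 1 + max(-1, -1) = 0
  height(21) = 1 + max(-1, -1) = 0
  height(27) = 1 + max(-1, -1) = 0
  height(23) = 1 + max(0, 0) = 1
  height(44) = 1 + max(-1, -1) = 0
  height(33) = 1 + max(1, 0) = 2
  height(46) = 1 + max(2, -1) = 3
  height(18) = 1 + max(0, 3) = 4
Height = 4


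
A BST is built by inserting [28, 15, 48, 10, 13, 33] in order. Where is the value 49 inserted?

Starting tree (level order): [28, 15, 48, 10, None, 33, None, None, 13]
Insertion path: 28 -> 48
Result: insert 49 as right child of 48
Final tree (level order): [28, 15, 48, 10, None, 33, 49, None, 13]


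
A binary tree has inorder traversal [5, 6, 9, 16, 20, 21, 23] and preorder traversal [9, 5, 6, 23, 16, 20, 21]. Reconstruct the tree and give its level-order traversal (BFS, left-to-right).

Inorder:  [5, 6, 9, 16, 20, 21, 23]
Preorder: [9, 5, 6, 23, 16, 20, 21]
Algorithm: preorder visits root first, so consume preorder in order;
for each root, split the current inorder slice at that value into
left-subtree inorder and right-subtree inorder, then recurse.
Recursive splits:
  root=9; inorder splits into left=[5, 6], right=[16, 20, 21, 23]
  root=5; inorder splits into left=[], right=[6]
  root=6; inorder splits into left=[], right=[]
  root=23; inorder splits into left=[16, 20, 21], right=[]
  root=16; inorder splits into left=[], right=[20, 21]
  root=20; inorder splits into left=[], right=[21]
  root=21; inorder splits into left=[], right=[]
Reconstructed level-order: [9, 5, 23, 6, 16, 20, 21]


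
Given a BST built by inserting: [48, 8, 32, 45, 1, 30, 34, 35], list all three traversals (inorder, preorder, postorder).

Tree insertion order: [48, 8, 32, 45, 1, 30, 34, 35]
Tree (level-order array): [48, 8, None, 1, 32, None, None, 30, 45, None, None, 34, None, None, 35]
Inorder (L, root, R): [1, 8, 30, 32, 34, 35, 45, 48]
Preorder (root, L, R): [48, 8, 1, 32, 30, 45, 34, 35]
Postorder (L, R, root): [1, 30, 35, 34, 45, 32, 8, 48]


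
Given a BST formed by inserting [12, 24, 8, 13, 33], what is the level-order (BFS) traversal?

Tree insertion order: [12, 24, 8, 13, 33]
Tree (level-order array): [12, 8, 24, None, None, 13, 33]
BFS from the root, enqueuing left then right child of each popped node:
  queue [12] -> pop 12, enqueue [8, 24], visited so far: [12]
  queue [8, 24] -> pop 8, enqueue [none], visited so far: [12, 8]
  queue [24] -> pop 24, enqueue [13, 33], visited so far: [12, 8, 24]
  queue [13, 33] -> pop 13, enqueue [none], visited so far: [12, 8, 24, 13]
  queue [33] -> pop 33, enqueue [none], visited so far: [12, 8, 24, 13, 33]
Result: [12, 8, 24, 13, 33]


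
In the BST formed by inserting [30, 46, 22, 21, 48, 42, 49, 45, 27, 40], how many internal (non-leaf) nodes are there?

Tree built from: [30, 46, 22, 21, 48, 42, 49, 45, 27, 40]
Tree (level-order array): [30, 22, 46, 21, 27, 42, 48, None, None, None, None, 40, 45, None, 49]
Rule: An internal node has at least one child.
Per-node child counts:
  node 30: 2 child(ren)
  node 22: 2 child(ren)
  node 21: 0 child(ren)
  node 27: 0 child(ren)
  node 46: 2 child(ren)
  node 42: 2 child(ren)
  node 40: 0 child(ren)
  node 45: 0 child(ren)
  node 48: 1 child(ren)
  node 49: 0 child(ren)
Matching nodes: [30, 22, 46, 42, 48]
Count of internal (non-leaf) nodes: 5


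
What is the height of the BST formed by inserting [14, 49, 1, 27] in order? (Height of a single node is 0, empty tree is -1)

Insertion order: [14, 49, 1, 27]
Tree (level-order array): [14, 1, 49, None, None, 27]
Compute height bottom-up (empty subtree = -1):
  height(1) = 1 + max(-1, -1) = 0
  height(27) = 1 + max(-1, -1) = 0
  height(49) = 1 + max(0, -1) = 1
  height(14) = 1 + max(0, 1) = 2
Height = 2


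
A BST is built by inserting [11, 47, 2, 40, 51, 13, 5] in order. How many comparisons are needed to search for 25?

Search path for 25: 11 -> 47 -> 40 -> 13
Found: False
Comparisons: 4


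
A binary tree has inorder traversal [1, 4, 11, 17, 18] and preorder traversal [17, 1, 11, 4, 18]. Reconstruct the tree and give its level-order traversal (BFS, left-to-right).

Inorder:  [1, 4, 11, 17, 18]
Preorder: [17, 1, 11, 4, 18]
Algorithm: preorder visits root first, so consume preorder in order;
for each root, split the current inorder slice at that value into
left-subtree inorder and right-subtree inorder, then recurse.
Recursive splits:
  root=17; inorder splits into left=[1, 4, 11], right=[18]
  root=1; inorder splits into left=[], right=[4, 11]
  root=11; inorder splits into left=[4], right=[]
  root=4; inorder splits into left=[], right=[]
  root=18; inorder splits into left=[], right=[]
Reconstructed level-order: [17, 1, 18, 11, 4]


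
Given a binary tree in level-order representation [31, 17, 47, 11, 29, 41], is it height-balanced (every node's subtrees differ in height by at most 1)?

Tree (level-order array): [31, 17, 47, 11, 29, 41]
Definition: a tree is height-balanced if, at every node, |h(left) - h(right)| <= 1 (empty subtree has height -1).
Bottom-up per-node check:
  node 11: h_left=-1, h_right=-1, diff=0 [OK], height=0
  node 29: h_left=-1, h_right=-1, diff=0 [OK], height=0
  node 17: h_left=0, h_right=0, diff=0 [OK], height=1
  node 41: h_left=-1, h_right=-1, diff=0 [OK], height=0
  node 47: h_left=0, h_right=-1, diff=1 [OK], height=1
  node 31: h_left=1, h_right=1, diff=0 [OK], height=2
All nodes satisfy the balance condition.
Result: Balanced


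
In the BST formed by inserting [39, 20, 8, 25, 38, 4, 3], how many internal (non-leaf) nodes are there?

Tree built from: [39, 20, 8, 25, 38, 4, 3]
Tree (level-order array): [39, 20, None, 8, 25, 4, None, None, 38, 3]
Rule: An internal node has at least one child.
Per-node child counts:
  node 39: 1 child(ren)
  node 20: 2 child(ren)
  node 8: 1 child(ren)
  node 4: 1 child(ren)
  node 3: 0 child(ren)
  node 25: 1 child(ren)
  node 38: 0 child(ren)
Matching nodes: [39, 20, 8, 4, 25]
Count of internal (non-leaf) nodes: 5


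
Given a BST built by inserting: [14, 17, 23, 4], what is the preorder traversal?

Tree insertion order: [14, 17, 23, 4]
Tree (level-order array): [14, 4, 17, None, None, None, 23]
Preorder traversal: [14, 4, 17, 23]


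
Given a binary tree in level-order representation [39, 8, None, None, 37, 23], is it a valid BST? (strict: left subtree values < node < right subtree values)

Level-order array: [39, 8, None, None, 37, 23]
Validate using subtree bounds (lo, hi): at each node, require lo < value < hi,
then recurse left with hi=value and right with lo=value.
Preorder trace (stopping at first violation):
  at node 39 with bounds (-inf, +inf): OK
  at node 8 with bounds (-inf, 39): OK
  at node 37 with bounds (8, 39): OK
  at node 23 with bounds (8, 37): OK
No violation found at any node.
Result: Valid BST


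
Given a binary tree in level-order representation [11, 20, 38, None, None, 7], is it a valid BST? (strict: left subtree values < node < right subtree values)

Level-order array: [11, 20, 38, None, None, 7]
Validate using subtree bounds (lo, hi): at each node, require lo < value < hi,
then recurse left with hi=value and right with lo=value.
Preorder trace (stopping at first violation):
  at node 11 with bounds (-inf, +inf): OK
  at node 20 with bounds (-inf, 11): VIOLATION
Node 20 violates its bound: not (-inf < 20 < 11).
Result: Not a valid BST


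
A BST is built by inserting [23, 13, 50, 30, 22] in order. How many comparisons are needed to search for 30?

Search path for 30: 23 -> 50 -> 30
Found: True
Comparisons: 3


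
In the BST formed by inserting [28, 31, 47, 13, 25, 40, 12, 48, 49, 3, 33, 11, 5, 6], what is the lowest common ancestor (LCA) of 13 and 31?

Tree insertion order: [28, 31, 47, 13, 25, 40, 12, 48, 49, 3, 33, 11, 5, 6]
Tree (level-order array): [28, 13, 31, 12, 25, None, 47, 3, None, None, None, 40, 48, None, 11, 33, None, None, 49, 5, None, None, None, None, None, None, 6]
In a BST, the LCA of p=13, q=31 is the first node v on the
root-to-leaf path with p <= v <= q (go left if both < v, right if both > v).
Walk from root:
  at 28: 13 <= 28 <= 31, this is the LCA
LCA = 28


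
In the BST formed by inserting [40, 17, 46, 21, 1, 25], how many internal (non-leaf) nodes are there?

Tree built from: [40, 17, 46, 21, 1, 25]
Tree (level-order array): [40, 17, 46, 1, 21, None, None, None, None, None, 25]
Rule: An internal node has at least one child.
Per-node child counts:
  node 40: 2 child(ren)
  node 17: 2 child(ren)
  node 1: 0 child(ren)
  node 21: 1 child(ren)
  node 25: 0 child(ren)
  node 46: 0 child(ren)
Matching nodes: [40, 17, 21]
Count of internal (non-leaf) nodes: 3


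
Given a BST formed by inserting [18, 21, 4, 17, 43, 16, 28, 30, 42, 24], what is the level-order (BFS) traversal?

Tree insertion order: [18, 21, 4, 17, 43, 16, 28, 30, 42, 24]
Tree (level-order array): [18, 4, 21, None, 17, None, 43, 16, None, 28, None, None, None, 24, 30, None, None, None, 42]
BFS from the root, enqueuing left then right child of each popped node:
  queue [18] -> pop 18, enqueue [4, 21], visited so far: [18]
  queue [4, 21] -> pop 4, enqueue [17], visited so far: [18, 4]
  queue [21, 17] -> pop 21, enqueue [43], visited so far: [18, 4, 21]
  queue [17, 43] -> pop 17, enqueue [16], visited so far: [18, 4, 21, 17]
  queue [43, 16] -> pop 43, enqueue [28], visited so far: [18, 4, 21, 17, 43]
  queue [16, 28] -> pop 16, enqueue [none], visited so far: [18, 4, 21, 17, 43, 16]
  queue [28] -> pop 28, enqueue [24, 30], visited so far: [18, 4, 21, 17, 43, 16, 28]
  queue [24, 30] -> pop 24, enqueue [none], visited so far: [18, 4, 21, 17, 43, 16, 28, 24]
  queue [30] -> pop 30, enqueue [42], visited so far: [18, 4, 21, 17, 43, 16, 28, 24, 30]
  queue [42] -> pop 42, enqueue [none], visited so far: [18, 4, 21, 17, 43, 16, 28, 24, 30, 42]
Result: [18, 4, 21, 17, 43, 16, 28, 24, 30, 42]


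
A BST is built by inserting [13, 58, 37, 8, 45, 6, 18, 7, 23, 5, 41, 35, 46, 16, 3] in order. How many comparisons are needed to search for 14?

Search path for 14: 13 -> 58 -> 37 -> 18 -> 16
Found: False
Comparisons: 5


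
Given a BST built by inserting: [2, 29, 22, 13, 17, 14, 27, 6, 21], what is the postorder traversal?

Tree insertion order: [2, 29, 22, 13, 17, 14, 27, 6, 21]
Tree (level-order array): [2, None, 29, 22, None, 13, 27, 6, 17, None, None, None, None, 14, 21]
Postorder traversal: [6, 14, 21, 17, 13, 27, 22, 29, 2]


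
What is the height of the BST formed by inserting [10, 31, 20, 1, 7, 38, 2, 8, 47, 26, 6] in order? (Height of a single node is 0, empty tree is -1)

Insertion order: [10, 31, 20, 1, 7, 38, 2, 8, 47, 26, 6]
Tree (level-order array): [10, 1, 31, None, 7, 20, 38, 2, 8, None, 26, None, 47, None, 6]
Compute height bottom-up (empty subtree = -1):
  height(6) = 1 + max(-1, -1) = 0
  height(2) = 1 + max(-1, 0) = 1
  height(8) = 1 + max(-1, -1) = 0
  height(7) = 1 + max(1, 0) = 2
  height(1) = 1 + max(-1, 2) = 3
  height(26) = 1 + max(-1, -1) = 0
  height(20) = 1 + max(-1, 0) = 1
  height(47) = 1 + max(-1, -1) = 0
  height(38) = 1 + max(-1, 0) = 1
  height(31) = 1 + max(1, 1) = 2
  height(10) = 1 + max(3, 2) = 4
Height = 4


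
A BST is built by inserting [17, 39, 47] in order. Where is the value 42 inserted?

Starting tree (level order): [17, None, 39, None, 47]
Insertion path: 17 -> 39 -> 47
Result: insert 42 as left child of 47
Final tree (level order): [17, None, 39, None, 47, 42]


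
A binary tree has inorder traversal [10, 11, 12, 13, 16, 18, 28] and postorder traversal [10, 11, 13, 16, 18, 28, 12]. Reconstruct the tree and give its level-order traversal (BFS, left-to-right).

Inorder:   [10, 11, 12, 13, 16, 18, 28]
Postorder: [10, 11, 13, 16, 18, 28, 12]
Algorithm: postorder visits root last, so walk postorder right-to-left;
each value is the root of the current inorder slice — split it at that
value, recurse on the right subtree first, then the left.
Recursive splits:
  root=12; inorder splits into left=[10, 11], right=[13, 16, 18, 28]
  root=28; inorder splits into left=[13, 16, 18], right=[]
  root=18; inorder splits into left=[13, 16], right=[]
  root=16; inorder splits into left=[13], right=[]
  root=13; inorder splits into left=[], right=[]
  root=11; inorder splits into left=[10], right=[]
  root=10; inorder splits into left=[], right=[]
Reconstructed level-order: [12, 11, 28, 10, 18, 16, 13]


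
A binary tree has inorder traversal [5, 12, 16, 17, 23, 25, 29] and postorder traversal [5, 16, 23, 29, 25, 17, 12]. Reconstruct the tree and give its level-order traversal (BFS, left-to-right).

Inorder:   [5, 12, 16, 17, 23, 25, 29]
Postorder: [5, 16, 23, 29, 25, 17, 12]
Algorithm: postorder visits root last, so walk postorder right-to-left;
each value is the root of the current inorder slice — split it at that
value, recurse on the right subtree first, then the left.
Recursive splits:
  root=12; inorder splits into left=[5], right=[16, 17, 23, 25, 29]
  root=17; inorder splits into left=[16], right=[23, 25, 29]
  root=25; inorder splits into left=[23], right=[29]
  root=29; inorder splits into left=[], right=[]
  root=23; inorder splits into left=[], right=[]
  root=16; inorder splits into left=[], right=[]
  root=5; inorder splits into left=[], right=[]
Reconstructed level-order: [12, 5, 17, 16, 25, 23, 29]


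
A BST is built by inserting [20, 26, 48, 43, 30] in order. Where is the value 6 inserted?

Starting tree (level order): [20, None, 26, None, 48, 43, None, 30]
Insertion path: 20
Result: insert 6 as left child of 20
Final tree (level order): [20, 6, 26, None, None, None, 48, 43, None, 30]


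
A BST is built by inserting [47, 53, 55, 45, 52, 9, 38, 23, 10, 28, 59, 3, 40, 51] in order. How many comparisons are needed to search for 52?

Search path for 52: 47 -> 53 -> 52
Found: True
Comparisons: 3


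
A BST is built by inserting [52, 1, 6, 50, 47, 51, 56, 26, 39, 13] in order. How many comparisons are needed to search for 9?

Search path for 9: 52 -> 1 -> 6 -> 50 -> 47 -> 26 -> 13
Found: False
Comparisons: 7


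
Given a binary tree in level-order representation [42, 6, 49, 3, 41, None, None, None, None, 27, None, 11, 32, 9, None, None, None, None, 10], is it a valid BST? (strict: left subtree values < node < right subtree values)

Level-order array: [42, 6, 49, 3, 41, None, None, None, None, 27, None, 11, 32, 9, None, None, None, None, 10]
Validate using subtree bounds (lo, hi): at each node, require lo < value < hi,
then recurse left with hi=value and right with lo=value.
Preorder trace (stopping at first violation):
  at node 42 with bounds (-inf, +inf): OK
  at node 6 with bounds (-inf, 42): OK
  at node 3 with bounds (-inf, 6): OK
  at node 41 with bounds (6, 42): OK
  at node 27 with bounds (6, 41): OK
  at node 11 with bounds (6, 27): OK
  at node 9 with bounds (6, 11): OK
  at node 10 with bounds (9, 11): OK
  at node 32 with bounds (27, 41): OK
  at node 49 with bounds (42, +inf): OK
No violation found at any node.
Result: Valid BST


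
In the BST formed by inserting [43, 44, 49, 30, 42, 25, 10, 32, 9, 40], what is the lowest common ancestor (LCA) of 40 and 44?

Tree insertion order: [43, 44, 49, 30, 42, 25, 10, 32, 9, 40]
Tree (level-order array): [43, 30, 44, 25, 42, None, 49, 10, None, 32, None, None, None, 9, None, None, 40]
In a BST, the LCA of p=40, q=44 is the first node v on the
root-to-leaf path with p <= v <= q (go left if both < v, right if both > v).
Walk from root:
  at 43: 40 <= 43 <= 44, this is the LCA
LCA = 43


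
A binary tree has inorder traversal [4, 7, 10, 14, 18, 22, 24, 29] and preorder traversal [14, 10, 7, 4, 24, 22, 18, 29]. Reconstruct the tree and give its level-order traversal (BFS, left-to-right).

Inorder:  [4, 7, 10, 14, 18, 22, 24, 29]
Preorder: [14, 10, 7, 4, 24, 22, 18, 29]
Algorithm: preorder visits root first, so consume preorder in order;
for each root, split the current inorder slice at that value into
left-subtree inorder and right-subtree inorder, then recurse.
Recursive splits:
  root=14; inorder splits into left=[4, 7, 10], right=[18, 22, 24, 29]
  root=10; inorder splits into left=[4, 7], right=[]
  root=7; inorder splits into left=[4], right=[]
  root=4; inorder splits into left=[], right=[]
  root=24; inorder splits into left=[18, 22], right=[29]
  root=22; inorder splits into left=[18], right=[]
  root=18; inorder splits into left=[], right=[]
  root=29; inorder splits into left=[], right=[]
Reconstructed level-order: [14, 10, 24, 7, 22, 29, 4, 18]


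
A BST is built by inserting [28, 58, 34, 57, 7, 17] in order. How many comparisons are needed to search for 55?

Search path for 55: 28 -> 58 -> 34 -> 57
Found: False
Comparisons: 4


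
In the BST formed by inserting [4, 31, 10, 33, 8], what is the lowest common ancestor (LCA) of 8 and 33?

Tree insertion order: [4, 31, 10, 33, 8]
Tree (level-order array): [4, None, 31, 10, 33, 8]
In a BST, the LCA of p=8, q=33 is the first node v on the
root-to-leaf path with p <= v <= q (go left if both < v, right if both > v).
Walk from root:
  at 4: both 8 and 33 > 4, go right
  at 31: 8 <= 31 <= 33, this is the LCA
LCA = 31


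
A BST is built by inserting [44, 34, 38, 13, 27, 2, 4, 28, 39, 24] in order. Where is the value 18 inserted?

Starting tree (level order): [44, 34, None, 13, 38, 2, 27, None, 39, None, 4, 24, 28]
Insertion path: 44 -> 34 -> 13 -> 27 -> 24
Result: insert 18 as left child of 24
Final tree (level order): [44, 34, None, 13, 38, 2, 27, None, 39, None, 4, 24, 28, None, None, None, None, 18]


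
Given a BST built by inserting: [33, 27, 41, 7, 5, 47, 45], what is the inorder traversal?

Tree insertion order: [33, 27, 41, 7, 5, 47, 45]
Tree (level-order array): [33, 27, 41, 7, None, None, 47, 5, None, 45]
Inorder traversal: [5, 7, 27, 33, 41, 45, 47]


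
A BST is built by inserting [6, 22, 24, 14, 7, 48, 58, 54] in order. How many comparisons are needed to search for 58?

Search path for 58: 6 -> 22 -> 24 -> 48 -> 58
Found: True
Comparisons: 5


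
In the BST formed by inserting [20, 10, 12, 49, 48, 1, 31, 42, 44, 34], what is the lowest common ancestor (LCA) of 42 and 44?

Tree insertion order: [20, 10, 12, 49, 48, 1, 31, 42, 44, 34]
Tree (level-order array): [20, 10, 49, 1, 12, 48, None, None, None, None, None, 31, None, None, 42, 34, 44]
In a BST, the LCA of p=42, q=44 is the first node v on the
root-to-leaf path with p <= v <= q (go left if both < v, right if both > v).
Walk from root:
  at 20: both 42 and 44 > 20, go right
  at 49: both 42 and 44 < 49, go left
  at 48: both 42 and 44 < 48, go left
  at 31: both 42 and 44 > 31, go right
  at 42: 42 <= 42 <= 44, this is the LCA
LCA = 42
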